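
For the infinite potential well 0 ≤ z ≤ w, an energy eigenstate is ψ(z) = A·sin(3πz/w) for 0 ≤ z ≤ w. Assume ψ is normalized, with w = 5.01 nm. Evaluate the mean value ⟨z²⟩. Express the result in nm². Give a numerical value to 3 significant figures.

⟨z^2⟩ ≈ 8.23 nm^2

The expectation value is the |ψ|²-weighted average of z^2: ∫ z^2|ψ|² dz.
Using sin²θ = (1 − cos 2θ)/2, since the A² factors cancel between numerator and denominator, ⟨z²⟩ = -w^2/(18·π^2) + w^2/3.
With w = 5.01, ⟨z^2⟩ = 8.225.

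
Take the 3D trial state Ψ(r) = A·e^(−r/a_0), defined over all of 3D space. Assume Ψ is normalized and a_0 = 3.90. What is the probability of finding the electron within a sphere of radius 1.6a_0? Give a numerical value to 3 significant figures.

Integrate the radial probability density 4πr²|Ψ|² over r ≤ 1.6a_0.
Normalization gives A² = 1/(π·a_0^3).
In terms of u = r/a_0 (A², 4π and the length scale all cancel between numerator and denominator), P = [∫_{0}^{1.6} u^2·e^(-2·u) du] / [∫_{0}^{∞} u^2·e^(-2·u) du].
With ∫ u^2·e^(-2·u) du = -(2·u^2 + 2·u + 1)·e^(-2·u)/4 + C, the region integral is 1/4 - 233·e^(-16/5)/100 and the full one is 1/4.
This evaluates to P = 0.6201.

P ≈ 0.620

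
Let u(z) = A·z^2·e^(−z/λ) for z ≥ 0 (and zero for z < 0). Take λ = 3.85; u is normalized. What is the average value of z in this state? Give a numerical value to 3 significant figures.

The expectation value is the |u|²-weighted average of z: ∫ z|u|² dz.
Recall ∫₀^∞ z^m e^(−z/β) dz = m!·β^(m+1), evaluating both integrals, ⟨z⟩ = 5·λ/2.
Putting λ = 3.85 gives 9.625.

⟨z⟩ ≈ 9.63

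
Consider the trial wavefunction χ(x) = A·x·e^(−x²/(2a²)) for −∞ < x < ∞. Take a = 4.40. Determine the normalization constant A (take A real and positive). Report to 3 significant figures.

A ≈ 0.115

The normalization condition is ∫|χ|² dx = 1 from −∞ to ∞.
With ∫_{−∞}^{∞} x^(2m) e^(−αx²) dx = (2m−1)!!·√π / (2^m α^(m+1/2)), with χ = A·x·e^(−x²/(2a²)), the integral evaluates to A²·[√(π)·a^3/2].
Hence A² = 1/[√(π)·a^3/2].
Plugging in a = 4.40 yields A = 0.1151.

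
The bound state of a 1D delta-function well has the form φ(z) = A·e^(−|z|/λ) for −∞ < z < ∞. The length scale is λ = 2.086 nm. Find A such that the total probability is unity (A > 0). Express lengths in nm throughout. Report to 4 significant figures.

We need A² ∫|f|² dz = 1, taking the integral from −∞ to ∞.
With ∫₀^∞ z^0 e^(−αz) dz = 0!/α^1, the integral (without the A² prefactor) comes out to λ.
So A² = (λ)^(−1).
Substituting λ = 2.086 gives A² = 0.47939, so A = 0.69238.

A ≈ 0.6924 nm^(-1/2)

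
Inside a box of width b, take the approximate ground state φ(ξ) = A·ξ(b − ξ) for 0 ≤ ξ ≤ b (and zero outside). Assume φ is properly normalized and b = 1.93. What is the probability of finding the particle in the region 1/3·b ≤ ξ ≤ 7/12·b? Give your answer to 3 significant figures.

The probability is P = ∫ |φ|² dξ over [1/3·b, 7/12·b].
Since A² = 1/(b^5/30), this is the region integral divided by the full normalization integral.
Substituting u = ξ/b, A² and the length scale cancel in the ratio: P = ∫_{1/3}^{7/12} u^2·(1 - u)^2 du / ∫_{0}^{1} u^2·(1 - u)^2 du.
With ∫ u^2·(1 - u)^2 du = u^3·(6·u^2 - 15·u + 10)/30 + C, the region integral is ≈ 0.014783 and the full one is 1/30.
This works out to P = 0.4435.

P ≈ 0.444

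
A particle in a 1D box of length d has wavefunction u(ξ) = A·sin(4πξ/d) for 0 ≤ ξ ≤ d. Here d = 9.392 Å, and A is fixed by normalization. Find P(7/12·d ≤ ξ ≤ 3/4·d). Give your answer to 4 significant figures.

P = ∫_{7/12·d}^{3/4·d} |u(ξ)|² dξ.
The normalization integral ∫|u|²dξ over the whole domain equals d/2·A², and A² cancels in the ratio.
Substituting t = ξ/d, A² and the length scale cancel in the ratio: P = ∫_{7/12}^{3/4} sin(4·π·t)^2 dt / ∫_{0}^{1} sin(4·π·t)^2 dt.
With ∫ sin(4·π·t)^2 dt = t/2 - sin(4·π·t)·cos(4·π·t)/(8·π) + C, the region integral is √(3)/(32·π) + 1/12 and the full one is 1/2.
The result is P = (√(3)/16 + π/6)/π.

P ≈ 0.2011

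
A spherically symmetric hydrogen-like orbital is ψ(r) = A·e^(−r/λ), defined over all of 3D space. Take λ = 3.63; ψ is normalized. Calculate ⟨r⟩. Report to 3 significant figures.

The expectation value is the |ψ|²-weighted average of r: ∫ r|ψ|² 4πr² dr.
Since the A² factors cancel between numerator and denominator, ⟨r⟩ = 3·λ/2.
With λ = 3.63, ⟨r⟩ = 5.445.

⟨r⟩ ≈ 5.45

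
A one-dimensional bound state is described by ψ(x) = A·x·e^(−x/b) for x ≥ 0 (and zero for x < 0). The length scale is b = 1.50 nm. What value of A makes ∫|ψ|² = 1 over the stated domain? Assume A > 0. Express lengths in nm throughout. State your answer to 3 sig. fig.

The normalization condition is ∫|ψ|² dx = 1 from 0 to ∞.
Using ∫₀^∞ xⁿ e^(−αx) dx = n!/αⁿ⁺¹, with ψ = A·x·e^(−x/b), the integral evaluates to A²·[b^3/4].
Hence A² = 1/[b^3/4].
Plugging in b = 1.50 yields A = 1.089.

A ≈ 1.09 nm^(-3/2)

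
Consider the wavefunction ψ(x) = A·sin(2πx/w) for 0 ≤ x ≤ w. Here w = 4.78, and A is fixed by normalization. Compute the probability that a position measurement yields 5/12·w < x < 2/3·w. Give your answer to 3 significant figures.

P ≈ 0.112

|ψ|² is the probability density, so P = ∫_{5/12·w}^{2/3·w} |ψ|² dx.
With A² fixed by ∫|ψ|² = 1, i.e. A² = (w/2)^(−1), substitute and integrate.
Substituting u = x/w, A² and the length scale cancel in the ratio: P = ∫_{5/12}^{2/3} sin(2·π·u)^2 du / ∫_{0}^{1} sin(2·π·u)^2 du.
With ∫ sin(2·π·u)^2 du = u/2 - sin(4·π·u)/(8·π) + C, the region integral is -√(3)/(8·π) + 1/8 and the full one is 1/2.
Taking the ratio, P = (π - √(3))/(4·π).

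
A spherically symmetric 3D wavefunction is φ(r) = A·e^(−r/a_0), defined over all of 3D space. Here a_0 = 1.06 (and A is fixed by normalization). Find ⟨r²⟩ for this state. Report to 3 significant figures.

The expectation value is the |φ|²-weighted average of r^2: ∫ r^2|φ|² 4πr² dr.
Using ∫₀^∞ rⁿ e^(−αr) dr = n!/αⁿ⁺¹, the ratio of the moment integral to the normalization integral gives ⟨r²⟩ = 3·a_0^2.
Putting a_0 = 1.06 gives 3.371.

⟨r^2⟩ ≈ 3.37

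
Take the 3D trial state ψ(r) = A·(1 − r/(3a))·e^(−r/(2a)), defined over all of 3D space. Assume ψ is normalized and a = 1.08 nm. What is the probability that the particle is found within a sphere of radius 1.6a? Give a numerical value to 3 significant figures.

P ≈ 0.272

Integrate the radial probability density 4πr²|ψ|² over r ≤ 1.6a.
The full normalization integral is A²·[8·π·a^3/3] = 1, fixing A².
Let u = r/a; then A², 4π and the length scale all cancel, so P = ∫_{0}^{1.6} u^2·(1 - u/3)^2·e^(-u) du ÷ ∫_{0}^{∞} u^2·(1 - u/3)^2·e^(-u) du.
With ∫ u^2·(1 - u/3)^2·e^(-u) du = (-u^4 + 2·u^3 - 3·u^2 - 6·u - 6)·e^(-u)/9 + C, the region integral is ≈ 0.18118 and the full one is 2/3.
The region integral divided by the full integral gives P = 0.2718.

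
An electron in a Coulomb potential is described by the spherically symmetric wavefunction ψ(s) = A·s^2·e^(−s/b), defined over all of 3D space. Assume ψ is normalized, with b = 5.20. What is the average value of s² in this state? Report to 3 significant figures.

⟨s^2⟩ ≈ 379

By definition ⟨s²⟩ = ∫ s^2 |ψ(s)|² 4πs² ds.
The ratio of the moment integral to the normalization integral gives ⟨s²⟩ = 14·b^2.
With b = 5.20, ⟨s^2⟩ = 378.6.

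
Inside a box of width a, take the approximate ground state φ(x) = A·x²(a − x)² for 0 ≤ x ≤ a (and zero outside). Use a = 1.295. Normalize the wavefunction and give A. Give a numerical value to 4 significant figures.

A ≈ 7.843

Require ∫ |φ|² dx = 1 over the whole domain.
Expanding the polynomial and integrating term by term, the integral (without the A² prefactor) comes out to a^9/630.
Setting this equal to 1 gives A² = 1/(a^9/630).
Substituting a = 1.295 gives A² = 61.505, so A = 7.8425.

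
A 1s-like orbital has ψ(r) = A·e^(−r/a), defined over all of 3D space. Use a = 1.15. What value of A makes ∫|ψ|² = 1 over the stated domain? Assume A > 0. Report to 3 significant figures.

A ≈ 0.457

Normalization requires ∫|ψ|² 4πr² dr = 1, integrated from 0 to ∞.
The angular integral contributes 4π, leaving ∫₀^∞ r²|ψ|² dr.
Using ∫₀^∞ rⁿ e^(−αr) dr = n!/αⁿ⁺¹, ∫|ψ|² 4πr² dr = A²·(π·a^3).
Plugging in a = 1.15 yields A = 0.4575.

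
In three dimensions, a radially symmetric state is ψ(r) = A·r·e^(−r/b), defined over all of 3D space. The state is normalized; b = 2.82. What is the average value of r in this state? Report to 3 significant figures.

⟨r⟩ ≈ 7.05

The expectation value is the |ψ|²-weighted average of r: ∫ r|ψ|² 4πr² dr.
Recall ∫₀^∞ r^m e^(−r/β) dr = m!·β^(m+1), the ratio of the moment integral to the normalization integral gives ⟨r⟩ = 5·b/2.
With b = 2.82, ⟨r⟩ = 7.050.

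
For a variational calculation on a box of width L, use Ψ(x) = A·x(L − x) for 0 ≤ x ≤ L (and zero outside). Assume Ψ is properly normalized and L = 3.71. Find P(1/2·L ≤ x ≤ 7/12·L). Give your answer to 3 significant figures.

P ≈ 0.153

|Ψ|² is the probability density, so P = ∫_{1/2·L}^{7/12·L} |Ψ|² dx.
Since A² = 1/(L^5/30), this is the region integral divided by the full normalization integral.
Let u = x/L; then A² and the length scale cancel, so P = ∫_{1/2}^{7/12} u^2·(1 - u)^2 du ÷ ∫_{0}^{1} u^2·(1 - u)^2 du.
Using ∫ u^2·(1 - u)^2 du = u^3·(6·u^2 - 15·u + 10)/30, the numerator is ≈ 0.0051127 and the denominator is 1/30.
This works out to P = 0.1534.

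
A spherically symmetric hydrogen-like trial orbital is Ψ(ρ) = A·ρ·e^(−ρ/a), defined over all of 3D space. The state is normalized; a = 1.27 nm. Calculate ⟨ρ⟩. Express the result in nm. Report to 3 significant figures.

⟨ρ⟩ ≈ 3.18 nm

By definition ⟨ρ⟩ = ∫ ρ |Ψ(ρ)|² 4πρ² dρ.
The ratio of the moment integral to the normalization integral gives ⟨ρ⟩ = 5·a/2.
Putting a = 1.27 gives 3.175.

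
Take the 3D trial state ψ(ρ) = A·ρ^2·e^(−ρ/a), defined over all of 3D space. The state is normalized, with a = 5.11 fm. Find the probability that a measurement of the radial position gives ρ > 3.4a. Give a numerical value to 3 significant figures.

Integrate the radial probability density 4πρ²|ψ|² over ρ > 3.4a.
A² is fixed by ∫₀^∞ 4πρ²|ψ|² dρ = 1, i.e. A² = (45·π·a^7/2)^(−1).
Let u = ρ/a; then A², 4π and the length scale all cancel, so P = ∫_{3.4}^{∞} u^6·e^(-2·u) du ÷ ∫_{0}^{∞} u^6·e^(-2·u) du.
An antiderivative of u^6·e^(-2·u) is -(4·u^6 + 12·u^5 + 30·u^4 + 60·u^3 + 90·u^2 + 90·u + 45)·e^(-2·u)/8; evaluating from 3.4 to ∞ gives ≈ 2.6995, while the full integral is 45/8.
The region integral divided by the full integral gives P = 0.4799.

P ≈ 0.480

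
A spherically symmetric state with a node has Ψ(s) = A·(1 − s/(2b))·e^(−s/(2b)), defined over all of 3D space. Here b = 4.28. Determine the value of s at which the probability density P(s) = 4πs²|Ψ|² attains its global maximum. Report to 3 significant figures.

The maximum of P(s) = 4πs²|Ψ|² occurs where its derivative vanishes.
Solving yields s = b·(√(5) + 3).
With b = 4.28, the most probable radial distance is 22.41.

s ≈ 22.4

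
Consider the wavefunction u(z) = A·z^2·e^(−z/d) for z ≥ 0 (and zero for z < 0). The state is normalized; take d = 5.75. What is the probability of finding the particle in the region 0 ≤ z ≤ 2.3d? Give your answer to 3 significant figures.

|u|² is the probability density, so P = ∫_{0}^{2.3d} |u|² dz.
The normalization integral ∫|u|²dz over the whole domain equals 3·d^5/4·A², and A² cancels in the ratio.
Substituting t = z/d, A² and the length scale cancel in the ratio: P = ∫_{0}^{2.3} t^4·e^(-2·t) dt / ∫_{0}^{∞} t^4·e^(-2·t) dt.
An antiderivative of t^4·e^(-2·t) is -(t^4/2 + t^3 + 3·t^2/2 + 3·t/2 + 3/4)·e^(-2·t); evaluating from 0 to 2.3 gives ≈ 0.36507, while the full integral is 3/4.
Taking the ratio, P = 0.4868.

P ≈ 0.487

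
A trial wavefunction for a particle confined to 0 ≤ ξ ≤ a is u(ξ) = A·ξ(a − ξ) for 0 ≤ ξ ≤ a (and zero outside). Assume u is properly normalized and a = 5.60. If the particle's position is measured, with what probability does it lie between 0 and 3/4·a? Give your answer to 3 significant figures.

P = ∫_{0}^{3/4·a} |u(ξ)|² dξ.
With A² fixed by ∫|u|² = 1, i.e. A² = (a^5/30)^(−1), substitute and integrate.
Let t = ξ/a; then A² and the length scale cancel, so P = ∫_{0}^{3/4} t^2·(1 - t)^2 dt ÷ ∫_{0}^{1} t^2·(1 - t)^2 dt.
With ∫ t^2·(1 - t)^2 dt = t^3·(6·t^2 - 15·t + 10)/30 + C, the region integral is 153/5120 and the full one is 1/30.
Taking the ratio, P = 459/512.

P ≈ 0.896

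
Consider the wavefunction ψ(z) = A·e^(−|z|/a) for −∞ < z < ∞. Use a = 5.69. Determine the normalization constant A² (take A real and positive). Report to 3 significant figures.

A^2 ≈ 0.176

The normalization condition is ∫|ψ|² dz = 1 from −∞ to ∞.
Carrying out the integral gives A² · a.
Setting this equal to 1 gives A² = 1/(a).
Substituting a = 5.69 gives A² = 0.1757, so A = 0.4192.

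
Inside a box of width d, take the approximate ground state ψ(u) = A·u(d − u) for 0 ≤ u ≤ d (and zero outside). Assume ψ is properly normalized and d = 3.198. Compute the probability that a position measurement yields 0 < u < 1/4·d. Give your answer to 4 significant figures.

The probability is P = ∫ |ψ|² du over [0, 1/4·d].
Since A² = 1/(d^5/30), this is the region integral divided by the full normalization integral.
Substituting t = u/d, A² and the length scale cancel in the ratio: P = ∫_{0}^{1/4} t^2·(1 - t)^2 dt / ∫_{0}^{1} t^2·(1 - t)^2 dt.
With ∫ t^2·(1 - t)^2 dt = t^3·(6·t^2 - 15·t + 10)/30 + C, the region integral is ≈ 0.00345052 and the full one is 1/30.
Evaluating gives P = 53/512.

P ≈ 0.1035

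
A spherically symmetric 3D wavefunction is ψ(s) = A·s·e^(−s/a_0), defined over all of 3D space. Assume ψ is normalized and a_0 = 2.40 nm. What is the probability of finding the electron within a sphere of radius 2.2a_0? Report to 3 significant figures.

P = ∫ |ψ|² 4πs² ds over s ≤ 2.2a_0.
A² is fixed by ∫₀^∞ 4πs²|ψ|² ds = 1, i.e. A² = (3·π·a_0^5)^(−1).
Substituting u = s/a_0, A², 4π and the length scale all cancel in the ratio: P = ∫_{0}^{2.2} u^4·e^(-2·u) du / ∫_{0}^{∞} u^4·e^(-2·u) du.
An antiderivative of u^4·e^(-2·u) is -(u^4/2 + u^3 + 3·u^2/2 + 3·u/2 + 3/4)·e^(-2·u); evaluating from 0 to 2.2 gives ≈ 0.33661, while the full integral is 3/4.
This evaluates to P = 0.4488.

P ≈ 0.449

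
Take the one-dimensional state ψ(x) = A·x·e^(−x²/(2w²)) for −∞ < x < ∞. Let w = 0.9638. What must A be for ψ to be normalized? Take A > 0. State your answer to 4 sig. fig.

We need A² ∫|f|² dx = 1, taking the integral from −∞ to ∞.
With ψ = A·x·e^(−x²/(2w²)), the integral evaluates to A²·[√(π)·w^3/2].
So A² = (√(π)·w^3/2)^(−1).
Substituting w = 0.9638 gives A² = 1.2604, so A = 1.1227.

A ≈ 1.123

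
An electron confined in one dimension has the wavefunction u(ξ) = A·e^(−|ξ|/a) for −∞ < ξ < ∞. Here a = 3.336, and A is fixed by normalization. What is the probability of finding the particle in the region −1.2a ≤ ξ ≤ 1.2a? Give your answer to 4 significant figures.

The probability is P = ∫ |u|² dξ over [−1.2a, 1.2a].
The normalization integral ∫|u|²dξ over the whole domain equals a·A², and A² cancels in the ratio.
Both integrals are even about ξ = 0, so only the ξ ≥ 0 halves are needed (the factors of 2 cancel). Substituting t = ξ/a, A² and the length scale cancel in the ratio: P = ∫_{0}^{1.2} e^(-2·t) dt / ∫_{0}^{∞} e^(-2·t) dt.
Using ∫ e^(-2·t) dt = -e^(-2·t)/2, the numerator is 1/2 - e^(-12/5)/2 and the denominator is 1/2.
Evaluating gives P = 0.90928.

P ≈ 0.9093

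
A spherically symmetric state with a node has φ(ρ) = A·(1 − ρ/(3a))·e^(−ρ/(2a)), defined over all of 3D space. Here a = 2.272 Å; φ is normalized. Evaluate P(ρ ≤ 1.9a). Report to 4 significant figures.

P = ∫ |φ|² 4πρ² dρ over ρ ≤ 1.9a.
The full normalization integral is A²·[8·π·a^3/3] = 1, fixing A².
Substituting u = ρ/a, A², 4π and the length scale all cancel in the ratio: P = ∫_{0}^{1.9} u^2·(1 - u/3)^2·e^(-u) du / ∫_{0}^{∞} u^2·(1 - u/3)^2·e^(-u) du.
Using ∫ u^2·(1 - u/3)^2·e^(-u) du = (-u^4 + 2·u^3 - 3·u^2 - 6·u - 6)·e^(-u)/9, the numerator is ≈ 0.208919 and the denominator is 2/3.
The region integral divided by the full integral gives P = 0.31338.

P ≈ 0.3134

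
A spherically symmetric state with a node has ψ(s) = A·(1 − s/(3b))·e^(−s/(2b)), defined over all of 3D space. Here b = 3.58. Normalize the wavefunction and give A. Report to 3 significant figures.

A ≈ 0.0510

The normalization condition is ∫|ψ|² 4πs² ds = 1 from 0 to ∞.
The angular integral contributes 4π, leaving ∫₀^∞ s²|ψ|² ds.
Carrying out the integral gives A² · 8·π·b^3/3.
Hence A² = 1/[8·π·b^3/3].
Substituting b = 3.58 gives A² = 0.002602, so A = 0.05101.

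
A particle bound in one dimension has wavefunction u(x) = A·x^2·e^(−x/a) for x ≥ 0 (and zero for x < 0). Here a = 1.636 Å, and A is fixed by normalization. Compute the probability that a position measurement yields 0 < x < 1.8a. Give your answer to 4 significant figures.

|u|² is the probability density, so P = ∫_{0}^{1.8a} |u|² dx.
Since A² = 1/(3·a^5/4), this is the region integral divided by the full normalization integral.
In terms of t = x/a (A² and the length scale cancel between numerator and denominator), P = [∫_{0}^{1.8} t^4·e^(-2·t) dt] / [∫_{0}^{∞} t^4·e^(-2·t) dt].
An antiderivative of t^4·e^(-2·t) is -(t^4/2 + t^3 + 3·t^2/2 + 3·t/2 + 3/4)·e^(-2·t); evaluating from 0 to 1.8 gives ≈ 0.220171, while the full integral is 3/4.
Taking the ratio, P = 0.29356.

P ≈ 0.2936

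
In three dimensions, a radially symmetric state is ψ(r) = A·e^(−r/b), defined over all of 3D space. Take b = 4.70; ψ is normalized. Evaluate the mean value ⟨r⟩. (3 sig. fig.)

⟨r⟩ ≈ 7.05

⟨r⟩ = ∫ r |ψ|² 4πr² dr over the full domain.
Recall ∫₀^∞ r^m e^(−r/β) dr = m!·β^(m+1), the ratio of the moment integral to the normalization integral gives ⟨r⟩ = 3·b/2.
With b = 4.70, ⟨r⟩ = 7.050.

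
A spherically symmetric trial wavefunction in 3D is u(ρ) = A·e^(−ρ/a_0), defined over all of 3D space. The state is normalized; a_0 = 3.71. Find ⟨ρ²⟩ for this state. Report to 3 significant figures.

⟨ρ^2⟩ ≈ 41.3

⟨ρ²⟩ = ∫ ρ^2 |u|² 4πρ² dρ over the full domain.
With ∫₀^∞ ρ^4 e^(−αρ) dρ = 4!/α^5, since the A² factors cancel between numerator and denominator, ⟨ρ²⟩ = 3·a_0^2.
Putting a_0 = 3.71 gives 41.29.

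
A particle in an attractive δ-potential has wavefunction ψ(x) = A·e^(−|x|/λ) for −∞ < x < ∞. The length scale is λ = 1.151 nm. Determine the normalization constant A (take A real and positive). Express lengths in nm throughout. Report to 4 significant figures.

A ≈ 0.9321 nm^(-1/2)

Require ∫ |ψ|² dx = 1 over the whole domain.
Using ∫₀^∞ xⁿ e^(−αx) dx = n!/αⁿ⁺¹, carrying out the integral gives A² · λ.
With λ = 1.151: A² = 0.86881 and A = 0.93210.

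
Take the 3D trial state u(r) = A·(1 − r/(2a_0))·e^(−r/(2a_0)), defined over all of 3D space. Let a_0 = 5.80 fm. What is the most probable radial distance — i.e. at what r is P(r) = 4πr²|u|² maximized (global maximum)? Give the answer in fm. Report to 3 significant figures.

r ≈ 30.4 fm

Set d/dr [P(r) = 4πr²|u|²] = 0 and solve for r > 0.
Solving yields r = a_0·(√(5) + 3).
With a_0 = 5.80, the most probable radial distance is 30.37 fm.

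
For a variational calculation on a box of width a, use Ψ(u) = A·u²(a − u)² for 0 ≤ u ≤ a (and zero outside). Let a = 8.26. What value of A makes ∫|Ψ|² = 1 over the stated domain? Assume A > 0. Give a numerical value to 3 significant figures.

Require ∫ |Ψ|² du = 1 over the whole domain.
Carrying out the integral gives A² · a^9/630.
Plugging in a = 8.26 yields A = 0.001876.

A ≈ 0.00188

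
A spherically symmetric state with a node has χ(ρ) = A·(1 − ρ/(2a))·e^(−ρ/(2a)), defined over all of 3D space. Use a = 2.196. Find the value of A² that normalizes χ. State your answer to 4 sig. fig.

Normalization requires ∫|χ|² 4πρ² dρ = 1, integrated from 0 to ∞.
(Spherical symmetry: dV = 4πρ² dρ.)
Carrying out the integral gives A² · 8·π·a^3.
Setting this equal to 1 gives A² = 1/(8·π·a^3).
Plugging in a = 2.196 yields A = 0.061296.

A^2 ≈ 0.003757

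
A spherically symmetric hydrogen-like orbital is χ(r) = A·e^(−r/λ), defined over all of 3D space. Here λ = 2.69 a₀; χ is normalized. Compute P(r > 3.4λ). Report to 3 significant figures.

P ≈ 0.0344

Integrate the radial probability density 4πr²|χ|² over r > 3.4λ.
A² is fixed by ∫₀^∞ 4πr²|χ|² dr = 1, i.e. A² = (π·λ^3)^(−1).
Let u = r/λ; then A², 4π and the length scale all cancel, so P = ∫_{3.4}^{∞} u^2·e^(-2·u) du ÷ ∫_{0}^{∞} u^2·e^(-2·u) du.
With ∫ u^2·e^(-2·u) du = -(2·u^2 + 2·u + 1)·e^(-2·u)/4 + C, the region integral is 773·e^(-34/5)/100 and the full one is 1/4.
This evaluates to P = 0.03444.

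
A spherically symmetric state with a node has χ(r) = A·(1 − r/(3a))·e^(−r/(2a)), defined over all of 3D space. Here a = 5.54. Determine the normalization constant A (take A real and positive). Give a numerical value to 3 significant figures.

A ≈ 0.0265

The normalization condition is ∫|χ|² 4πr² dr = 1 from 0 to ∞.
The angular integral contributes 4π, leaving ∫₀^∞ r²|χ|² dr.
The integral (without the A² prefactor) comes out to 8·π·a^3/3.
So A² = (8·π·a^3/3)^(−1).
Substituting a = 5.54 gives A² = 0.0007020, so A = 0.02650.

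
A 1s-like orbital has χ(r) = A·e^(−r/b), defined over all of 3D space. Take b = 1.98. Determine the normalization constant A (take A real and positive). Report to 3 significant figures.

We need A² ∫|f|² 4πr² dr = 1, taking the integral from 0 to ∞.
Using ∫₀^∞ rⁿ e^(−αr) dr = n!/αⁿ⁺¹, ∫|χ|² 4πr² dr = A²·(π·b^3).
Hence A² = 1/[π·b^3].
Substituting b = 1.98 gives A² = 0.04101, so A = 0.2025.

A ≈ 0.203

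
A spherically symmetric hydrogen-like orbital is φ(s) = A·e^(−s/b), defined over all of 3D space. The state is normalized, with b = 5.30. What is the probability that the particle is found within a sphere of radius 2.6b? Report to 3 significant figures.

With dV = 4πs²ds, the probability is ∫|φ|² dV over s ≤ 2.6b.
The full normalization integral is A²·[π·b^3] = 1, fixing A².
Let u = s/b; then A², 4π and the length scale all cancel, so P = ∫_{0}^{2.6} u^2·e^(-2·u) du ÷ ∫_{0}^{∞} u^2·e^(-2·u) du.
With ∫ u^2·e^(-2·u) du = -(2·u^2 + 2·u + 1)·e^(-2·u)/4 + C, the region integral is 1/4 - 493·e^(-26/5)/100 and the full one is 1/4.
Taking the ratio yields P = 0.8912.

P ≈ 0.891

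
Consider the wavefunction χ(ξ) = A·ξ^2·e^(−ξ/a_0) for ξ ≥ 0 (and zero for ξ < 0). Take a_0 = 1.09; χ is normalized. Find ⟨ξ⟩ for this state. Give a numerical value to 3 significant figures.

⟨ξ⟩ = ∫ ξ |χ|² dξ over the full domain.
Using ∫₀^∞ ξⁿ e^(−αξ) dξ = n!/αⁿ⁺¹, evaluating both integrals, ⟨ξ⟩ = 5·a_0/2.
Putting a_0 = 1.09 gives 2.725.

⟨ξ⟩ ≈ 2.73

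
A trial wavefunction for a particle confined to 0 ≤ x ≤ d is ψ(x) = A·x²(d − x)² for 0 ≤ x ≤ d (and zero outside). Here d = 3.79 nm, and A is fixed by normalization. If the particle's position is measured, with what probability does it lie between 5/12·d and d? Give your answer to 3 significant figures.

The probability is P = ∫ |ψ|² dx over [5/12·d, d].
Since A² = 1/(d^9/630), this is the region integral divided by the full normalization integral.
In terms of u = x/d (A² and the length scale cancel between numerator and denominator), P = [∫_{5/12}^{1} u^4·(1 - u)^4 du] / [∫_{0}^{1} u^4·(1 - u)^4 du].
With ∫ u^4·(1 - u)^4 du = u^5·(70·u^4 - 315·u^3 + 540·u^2 - 420·u + 126)/630 + C, the region integral is ≈ 0.0011074 and the full one is 1/630.
The result is P = 0.6977.

P ≈ 0.698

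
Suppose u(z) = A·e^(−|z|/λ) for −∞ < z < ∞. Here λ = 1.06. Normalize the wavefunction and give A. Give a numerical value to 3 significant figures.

A ≈ 0.971

Require ∫ |u|² dz = 1 over the whole domain.
With u = A·e^(−|z|/λ), the integral evaluates to A²·[λ].
Substituting λ = 1.06 gives A² = 0.9434, so A = 0.9713.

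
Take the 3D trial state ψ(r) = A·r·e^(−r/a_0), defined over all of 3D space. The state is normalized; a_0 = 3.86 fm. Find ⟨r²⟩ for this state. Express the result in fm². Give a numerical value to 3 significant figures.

⟨r²⟩ = ∫ r^2 |ψ|² 4πr² dr over the full domain.
Using ∫₀^∞ rⁿ e^(−αr) dr = n!/αⁿ⁺¹, since the A² factors cancel between numerator and denominator, ⟨r²⟩ = 15·a_0^2/2.
Putting a_0 = 3.86 gives 111.7.

⟨r^2⟩ ≈ 112 fm^2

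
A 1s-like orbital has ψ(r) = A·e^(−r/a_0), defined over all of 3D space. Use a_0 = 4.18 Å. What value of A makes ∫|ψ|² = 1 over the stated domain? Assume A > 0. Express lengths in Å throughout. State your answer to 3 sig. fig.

Require ∫ |ψ|² 4πr² dr = 1 over the whole domain.
In 3D with spherical symmetry the volume element is 4πr² dr.
Recall ∫₀^∞ r^m e^(−r/β) dr = m!·β^(m+1), ∫|ψ|² 4πr² dr = A²·(π·a_0^3).
Substituting a_0 = 4.18 gives A² = 0.004358, so A = 0.06602.

A ≈ 0.0660 Å^(-3/2)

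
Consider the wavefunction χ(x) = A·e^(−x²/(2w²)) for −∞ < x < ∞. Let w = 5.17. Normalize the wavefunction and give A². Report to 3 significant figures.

A^2 ≈ 0.109

The normalization condition is ∫|χ|² dx = 1 from −∞ to ∞.
Carrying out the integral gives A² · √(π)·w.
So A² = (√(π)·w)^(−1).
With w = 5.17: A² = 0.1091 and A = 0.3303.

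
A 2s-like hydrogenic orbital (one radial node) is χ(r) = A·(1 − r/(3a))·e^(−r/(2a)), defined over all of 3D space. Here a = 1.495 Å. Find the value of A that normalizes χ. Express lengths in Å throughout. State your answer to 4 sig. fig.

A ≈ 0.1890 Å^(-3/2)

Normalization requires ∫|χ|² 4πr² dr = 1, integrated from 0 to ∞.
∫|χ|² 4πr² dr = A²·(8·π·a^3/3).
Hence A² = 1/[8·π·a^3/3].
Substituting a = 1.495 gives A² = 0.035724, so A = 0.18901.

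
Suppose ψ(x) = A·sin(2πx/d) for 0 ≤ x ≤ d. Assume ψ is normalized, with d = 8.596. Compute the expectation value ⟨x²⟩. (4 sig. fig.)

⟨x²⟩ = ∫ x^2 |ψ|² dx over the full domain.
Using sin²θ = (1 − cos 2θ)/2, evaluating both integrals, ⟨x²⟩ = -d^2/(8·π^2) + d^2/3.
With d = 8.596, ⟨x^2⟩ = 23.695.

⟨x^2⟩ ≈ 23.69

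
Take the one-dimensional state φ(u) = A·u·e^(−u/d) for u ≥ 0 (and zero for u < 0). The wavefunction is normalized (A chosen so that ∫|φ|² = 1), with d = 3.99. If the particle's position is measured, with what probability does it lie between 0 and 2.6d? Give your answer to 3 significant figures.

P ≈ 0.891

|φ|² is the probability density, so P = ∫_{0}^{2.6d} |φ|² du.
Since A² = 1/(d^3/4), this is the region integral divided by the full normalization integral.
Substituting t = u/d, A² and the length scale cancel in the ratio: P = ∫_{0}^{2.6} t^2·e^(-2·t) dt / ∫_{0}^{∞} t^2·e^(-2·t) dt.
An antiderivative of t^2·e^(-2·t) is -(2·t^2 + 2·t + 1)·e^(-2·t)/4; evaluating from 0 to 2.6 gives 1/4 - 493·e^(-26/5)/100, while the full integral is 1/4.
Evaluating gives P = 0.8912.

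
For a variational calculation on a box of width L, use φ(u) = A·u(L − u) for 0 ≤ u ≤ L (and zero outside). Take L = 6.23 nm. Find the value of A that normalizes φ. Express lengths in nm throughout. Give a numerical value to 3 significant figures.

A ≈ 0.0565 nm^(-5/2)

Normalization requires ∫|φ|² du = 1, integrated from 0 to L.
Carrying out the integral gives A² · L^5/30.
Plugging in L = 6.23 yields A = 0.05654.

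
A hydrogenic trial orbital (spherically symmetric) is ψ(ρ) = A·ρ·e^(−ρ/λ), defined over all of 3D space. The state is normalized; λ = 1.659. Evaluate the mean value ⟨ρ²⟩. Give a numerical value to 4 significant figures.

⟨ρ^2⟩ ≈ 20.64

The expectation value is the |ψ|²-weighted average of ρ^2: ∫ ρ^2|ψ|² 4πρ² dρ.
Recall ∫₀^∞ ρ^m e^(−ρ/β) dρ = m!·β^(m+1), since the A² factors cancel between numerator and denominator, ⟨ρ²⟩ = 15·λ^2/2.
Putting λ = 1.659 gives 20.642.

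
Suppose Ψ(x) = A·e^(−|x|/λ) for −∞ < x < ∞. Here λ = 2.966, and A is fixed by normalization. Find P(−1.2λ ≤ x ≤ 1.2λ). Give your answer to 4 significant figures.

The probability is P = ∫ |Ψ|² dx over [−1.2λ, 1.2λ].
The normalization integral ∫|Ψ|²dx over the whole domain equals λ·A², and A² cancels in the ratio.
Both integrals are even about x = 0, so only the x ≥ 0 halves are needed (the factors of 2 cancel). Substituting u = x/λ, A² and the length scale cancel in the ratio: P = ∫_{0}^{1.2} e^(-2·u) du / ∫_{0}^{∞} e^(-2·u) du.
An antiderivative of e^(-2·u) is -e^(-2·u)/2; evaluating from 0 to 1.2 gives 1/2 - e^(-12/5)/2, while the full integral is 1/2.
Evaluating gives P = 0.90928.

P ≈ 0.9093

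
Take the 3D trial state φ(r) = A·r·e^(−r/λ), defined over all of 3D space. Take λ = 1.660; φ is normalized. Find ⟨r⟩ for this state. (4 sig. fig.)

⟨r⟩ ≈ 4.150

The expectation value is the |φ|²-weighted average of r: ∫ r|φ|² 4πr² dr.
Using ∫₀^∞ rⁿ e^(−αr) dr = n!/αⁿ⁺¹, since the A² factors cancel between numerator and denominator, ⟨r⟩ = 5·λ/2.
With λ = 1.660, ⟨r⟩ = 4.1500.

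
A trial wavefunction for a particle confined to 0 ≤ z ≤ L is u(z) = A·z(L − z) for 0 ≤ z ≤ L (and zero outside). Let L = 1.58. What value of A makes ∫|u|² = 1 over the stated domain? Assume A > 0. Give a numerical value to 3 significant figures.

Require ∫ |u|² dz = 1 over the whole domain.
With u = A·z(L − z), the integral evaluates to A²·[L^5/30].
Setting this equal to 1 gives A² = 1/(L^5/30).
Plugging in L = 1.58 yields A = 1.745.

A ≈ 1.75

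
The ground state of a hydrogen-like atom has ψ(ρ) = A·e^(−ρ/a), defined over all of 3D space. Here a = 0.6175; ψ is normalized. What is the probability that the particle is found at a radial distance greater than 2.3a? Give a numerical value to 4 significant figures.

P ≈ 0.1626

Integrate the radial probability density 4πρ²|ψ|² over ρ > 2.3a.
The full normalization integral is A²·[π·a^3] = 1, fixing A².
In terms of u = ρ/a (A², 4π and the length scale all cancel between numerator and denominator), P = [∫_{2.3}^{∞} u^2·e^(-2·u) du] / [∫_{0}^{∞} u^2·e^(-2·u) du].
An antiderivative of u^2·e^(-2·u) is -(2·u^2 + 2·u + 1)·e^(-2·u)/4; evaluating from 2.3 to ∞ gives 809·e^(-23/5)/200, while the full integral is 1/4.
This evaluates to P = 0.16264.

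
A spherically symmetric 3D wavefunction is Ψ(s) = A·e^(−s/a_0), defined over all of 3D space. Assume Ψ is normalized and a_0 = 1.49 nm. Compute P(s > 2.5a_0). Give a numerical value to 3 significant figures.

P ≈ 0.125

With dV = 4πs²ds, the probability is ∫|Ψ|² dV over s > 2.5a_0.
A² is fixed by ∫₀^∞ 4πs²|Ψ|² ds = 1, i.e. A² = (π·a_0^3)^(−1).
Let u = s/a_0; then A², 4π and the length scale all cancel, so P = ∫_{2.5}^{∞} u^2·e^(-2·u) du ÷ ∫_{0}^{∞} u^2·e^(-2·u) du.
With ∫ u^2·e^(-2·u) du = -(2·u^2 + 2·u + 1)·e^(-2·u)/4 + C, the region integral is 37·e^(-5)/8 and the full one is 1/4.
This evaluates to P = 0.1247.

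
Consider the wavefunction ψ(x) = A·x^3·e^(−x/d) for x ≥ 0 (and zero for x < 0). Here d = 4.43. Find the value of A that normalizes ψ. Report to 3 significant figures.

A ≈ 0.00230

Require ∫ |ψ|² dx = 1 over the whole domain.
Recall ∫₀^∞ x^m e^(−x/β) dx = m!·β^(m+1), with ψ = A·x^3·e^(−x/d), the integral evaluates to A²·[45·d^7/8].
So A² = (45·d^7/8)^(−1).
Substituting d = 4.43 gives A² = 0.000005309, so A = 0.002304.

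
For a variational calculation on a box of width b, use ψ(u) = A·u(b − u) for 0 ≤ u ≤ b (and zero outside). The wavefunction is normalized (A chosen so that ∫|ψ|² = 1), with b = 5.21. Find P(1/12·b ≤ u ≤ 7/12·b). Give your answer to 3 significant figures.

P = ∫_{1/12·b}^{7/12·b} |ψ(u)|² du.
Since A² = 1/(b^5/30), this is the region integral divided by the full normalization integral.
Substituting t = u/b, A² and the length scale cancel in the ratio: P = ∫_{1/12}^{7/12} t^2·(1 - t)^2 dt / ∫_{0}^{1} t^2·(1 - t)^2 dt.
Using ∫ t^2·(1 - t)^2 dt = t^3·(6·t^2 - 15·t + 10)/30, the numerator is ≈ 0.021610 and the denominator is 1/30.
This works out to P = 4481/6912.

P ≈ 0.648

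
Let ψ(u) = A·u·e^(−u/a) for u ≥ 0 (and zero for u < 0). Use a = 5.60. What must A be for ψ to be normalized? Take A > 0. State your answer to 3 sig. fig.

A ≈ 0.151

We need A² ∫|f|² du = 1, taking the integral from 0 to ∞.
∫|ψ|² du = A²·(a^3/4).
So A² = (a^3/4)^(−1).
Substituting a = 5.60 gives A² = 0.02278, so A = 0.1509.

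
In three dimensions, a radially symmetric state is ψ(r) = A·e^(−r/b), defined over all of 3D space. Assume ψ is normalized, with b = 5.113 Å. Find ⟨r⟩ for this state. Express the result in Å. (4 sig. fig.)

The expectation value is the |ψ|²-weighted average of r: ∫ r|ψ|² 4πr² dr.
Since the A² factors cancel between numerator and denominator, ⟨r⟩ = 3·b/2.
With b = 5.113, ⟨r⟩ = 7.6695.

⟨r⟩ ≈ 7.670 Å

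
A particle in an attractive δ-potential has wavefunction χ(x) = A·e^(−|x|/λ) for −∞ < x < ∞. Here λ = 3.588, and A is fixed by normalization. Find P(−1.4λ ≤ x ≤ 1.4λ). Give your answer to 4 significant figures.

P ≈ 0.9392

The probability is P = ∫ |χ|² dx over [−1.4λ, 1.4λ].
The normalization integral ∫|χ|²dx over the whole domain equals λ·A², and A² cancels in the ratio.
By symmetry take twice the x ≥ 0 contribution in numerator and denominator; the 2's cancel. In terms of u = x/λ (A² and the length scale cancel between numerator and denominator), P = [∫_{0}^{1.4} e^(-2·u) du] / [∫_{0}^{∞} e^(-2·u) du].
Using ∫ e^(-2·u) du = -e^(-2·u)/2, the numerator is 1/2 - e^(-14/5)/2 and the denominator is 1/2.
This works out to P = 0.93919.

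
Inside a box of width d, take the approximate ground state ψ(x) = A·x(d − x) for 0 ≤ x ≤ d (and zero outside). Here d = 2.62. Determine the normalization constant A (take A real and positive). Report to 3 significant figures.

A ≈ 0.493

The normalization condition is ∫|ψ|² dx = 1 from 0 to d.
With ψ = A·x(d − x), the integral evaluates to A²·[d^5/30].
Substituting d = 2.62 gives A² = 0.2430, so A = 0.4930.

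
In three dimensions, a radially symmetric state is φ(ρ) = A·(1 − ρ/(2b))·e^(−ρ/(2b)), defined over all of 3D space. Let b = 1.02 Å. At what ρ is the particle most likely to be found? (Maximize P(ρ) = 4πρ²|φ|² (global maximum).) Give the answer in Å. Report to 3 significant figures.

The maximum of P(ρ) = 4πρ²|φ|² occurs where its derivative vanishes.
Solving yields ρ = b·(√(5) + 3).
With b = 1.02, the most probable radial distance is 5.341 Å.

ρ ≈ 5.34 Å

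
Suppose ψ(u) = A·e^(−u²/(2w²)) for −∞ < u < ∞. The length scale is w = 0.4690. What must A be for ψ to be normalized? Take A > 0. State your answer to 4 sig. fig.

A ≈ 1.097

Require ∫ |ψ|² du = 1 over the whole domain.
Differentiating ∫e^(−αu²) du = √(π/α) under α to get the higher moments, the integral (without the A² prefactor) comes out to √(π)·w.
Hence A² = 1/[√(π)·w].
With w = 0.4690: A² = 1.2030 and A = 1.0968.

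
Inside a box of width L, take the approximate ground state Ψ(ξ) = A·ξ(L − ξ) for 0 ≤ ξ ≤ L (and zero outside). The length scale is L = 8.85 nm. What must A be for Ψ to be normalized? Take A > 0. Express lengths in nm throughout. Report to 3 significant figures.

A ≈ 0.0235 nm^(-5/2)

Normalization requires ∫|Ψ|² dξ = 1, integrated from 0 to L.
The integral (without the A² prefactor) comes out to L^5/30.
Setting this equal to 1 gives A² = 1/(L^5/30).
Substituting L = 8.85 gives A² = 0.0005526, so A = 0.02351.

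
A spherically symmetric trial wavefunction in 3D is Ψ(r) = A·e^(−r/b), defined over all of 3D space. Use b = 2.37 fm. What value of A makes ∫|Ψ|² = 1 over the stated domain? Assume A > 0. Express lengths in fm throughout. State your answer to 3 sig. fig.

A ≈ 0.155 fm^(-3/2)

The normalization condition is ∫|Ψ|² 4πr² dr = 1 from 0 to ∞.
(Spherical symmetry: dV = 4πr² dr.)
With ∫₀^∞ r^2 e^(−αr) dr = 2!/α^3, carrying out the integral gives A² · π·b^3.
Setting this equal to 1 gives A² = 1/(π·b^3).
Plugging in b = 2.37 yields A = 0.1546.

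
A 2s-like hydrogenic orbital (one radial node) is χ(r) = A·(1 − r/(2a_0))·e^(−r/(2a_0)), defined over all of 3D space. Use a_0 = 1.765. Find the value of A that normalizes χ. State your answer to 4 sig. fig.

Normalization requires ∫|χ|² 4πr² dr = 1, integrated from 0 to ∞.
(Spherical symmetry: dV = 4πr² dr.)
Using ∫₀^∞ rⁿ e^(−αr) dr = n!/αⁿ⁺¹, ∫|χ|² 4πr² dr = A²·(8·π·a_0^3).
So A² = (8·π·a_0^3)^(−1).
Plugging in a_0 = 1.765 yields A = 0.085067.

A ≈ 0.08507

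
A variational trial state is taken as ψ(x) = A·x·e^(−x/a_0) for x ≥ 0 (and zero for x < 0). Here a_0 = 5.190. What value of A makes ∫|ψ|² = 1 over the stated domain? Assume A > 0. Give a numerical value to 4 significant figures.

We need A² ∫|f|² dx = 1, taking the integral from 0 to ∞.
Recall ∫₀^∞ x^m e^(−x/β) dx = m!·β^(m+1), ∫|ψ|² dx = A²·(a_0^3/4).
Hence A² = 1/[a_0^3/4].
With a_0 = 5.190: A² = 0.028613 and A = 0.16915.

A ≈ 0.1692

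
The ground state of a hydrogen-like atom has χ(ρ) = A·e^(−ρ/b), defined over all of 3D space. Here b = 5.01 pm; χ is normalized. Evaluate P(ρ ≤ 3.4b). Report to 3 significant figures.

Integrate the radial probability density 4πρ²|χ|² over ρ ≤ 3.4b.
A² is fixed by ∫₀^∞ 4πρ²|χ|² dρ = 1, i.e. A² = (π·b^3)^(−1).
Let u = ρ/b; then A², 4π and the length scale all cancel, so P = ∫_{0}^{3.4} u^2·e^(-2·u) du ÷ ∫_{0}^{∞} u^2·e^(-2·u) du.
Using ∫ u^2·e^(-2·u) du = -(2·u^2 + 2·u + 1)·e^(-2·u)/4, the numerator is 1/4 - 773·e^(-34/5)/100 and the denominator is 1/4.
This evaluates to P = 0.9656.

P ≈ 0.966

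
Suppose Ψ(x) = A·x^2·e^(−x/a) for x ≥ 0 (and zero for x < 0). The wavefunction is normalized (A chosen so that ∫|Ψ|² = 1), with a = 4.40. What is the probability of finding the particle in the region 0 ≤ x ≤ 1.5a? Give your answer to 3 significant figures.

|Ψ|² is the probability density, so P = ∫_{0}^{1.5a} |Ψ|² dx.
The normalization integral ∫|Ψ|²dx over the whole domain equals 3·a^5/4·A², and A² cancels in the ratio.
In terms of u = x/a (A² and the length scale cancel between numerator and denominator), P = [∫_{0}^{1.5} u^4·e^(-2·u) du] / [∫_{0}^{∞} u^4·e^(-2·u) du].
Using ∫ u^4·e^(-2·u) du = -(u^4/2 + u^3 + 3·u^2/2 + 3·u/2 + 3/4)·e^(-2·u), the numerator is 3/4 - 393·e^(-3)/32 and the denominator is 3/4.
Evaluating gives P = 0.1847.

P ≈ 0.185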